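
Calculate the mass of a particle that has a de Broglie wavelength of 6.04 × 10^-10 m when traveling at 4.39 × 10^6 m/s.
2.50 × 10^-31 kg

From the de Broglie relation λ = h/(mv), we solve for m:

m = h/(λv)
m = (6.626 × 10^-34 J·s) / (6.04 × 10^-10 m × 4.39 × 10^6 m/s)
m = 2.50 × 10^-31 kg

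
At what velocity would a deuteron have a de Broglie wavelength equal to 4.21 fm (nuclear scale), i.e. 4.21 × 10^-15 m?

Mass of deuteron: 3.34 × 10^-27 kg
4.71 × 10^7 m/s

From λ = h/(mv), solve for v:

v = h/(mλ)
v = (6.626 × 10^-34 J·s) / (3.34 × 10^-27 kg × 4.21 × 10^-15 m)
v = 4.71 × 10^7 m/s

Note: This velocity is 15.7% of the speed of light, so relativistic corrections would be needed for a more accurate calculation.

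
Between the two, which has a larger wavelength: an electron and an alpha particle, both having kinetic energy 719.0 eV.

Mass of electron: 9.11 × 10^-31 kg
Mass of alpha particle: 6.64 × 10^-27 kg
The electron has the longer wavelength.

Using λ = h/√(2mKE):

For electron: λ₁ = h/√(2m₁KE) = 4.57 × 10^-11 m
For alpha particle: λ₂ = h/√(2m₂KE) = 5.36 × 10^-13 m

Since λ ∝ 1/√m at constant kinetic energy, the lighter particle has the longer wavelength.

The electron has the longer de Broglie wavelength.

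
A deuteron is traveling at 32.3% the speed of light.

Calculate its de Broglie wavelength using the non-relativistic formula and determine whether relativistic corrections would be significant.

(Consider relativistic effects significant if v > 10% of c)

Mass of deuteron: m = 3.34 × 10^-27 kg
Yes, relativistic corrections are needed.

Using the non-relativistic de Broglie formula λ = h/(mv):

v = 32.3% × c = 9.683 × 10^7 m/s

λ = h/(mv)
λ = (6.626 × 10^-34 J·s) / (3.34 × 10^-27 kg × 9.683 × 10^7 m/s)
λ = 2.05 × 10^-15 m

Since v = 32.3% of c > 10% of c, relativistic corrections ARE significant and the actual wavelength would differ from this non-relativistic estimate.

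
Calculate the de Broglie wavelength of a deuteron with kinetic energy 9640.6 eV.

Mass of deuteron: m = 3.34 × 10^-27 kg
2.06 × 10^-13 m

Using λ = h/√(2mKE):

First convert KE to Joules: KE = 9640.6 eV = 1.545 × 10^-15 J

λ = h/√(2mKE)
λ = (6.626 × 10^-34 J·s) / √(2 × 3.34 × 10^-27 kg × 1.545 × 10^-15 J)
λ = 2.06 × 10^-13 m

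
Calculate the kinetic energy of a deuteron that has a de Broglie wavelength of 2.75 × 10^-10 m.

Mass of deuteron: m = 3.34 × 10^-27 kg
8.69 × 10^-22 J (or 5.42 × 10^-3 eV)

From λ = h/√(2mKE), we solve for KE:

λ² = h²/(2mKE)
KE = h²/(2mλ²)
KE = (6.626 × 10^-34 J·s)² / (2 × 3.34 × 10^-27 kg × (2.75 × 10^-10 m)²)
KE = 8.69 × 10^-22 J
KE = 5.42 × 10^-3 eV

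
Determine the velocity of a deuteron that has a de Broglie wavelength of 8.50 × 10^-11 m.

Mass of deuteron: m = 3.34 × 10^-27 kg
2.33 × 10^3 m/s

From the de Broglie relation λ = h/(mv), we solve for v:

v = h/(mλ)
v = (6.626 × 10^-34 J·s) / (3.34 × 10^-27 kg × 8.50 × 10^-11 m)
v = 2.33 × 10^3 m/s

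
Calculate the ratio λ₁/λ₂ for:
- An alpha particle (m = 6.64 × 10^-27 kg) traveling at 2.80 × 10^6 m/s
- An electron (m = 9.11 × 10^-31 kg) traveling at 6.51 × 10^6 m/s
λ₁/λ₂ = 3.19 × 10^-4

Using λ = h/(mv):

λ₁ = h/(m₁v₁) = 3.56 × 10^-14 m
λ₂ = h/(m₂v₂) = 1.12 × 10^-10 m

Ratio λ₁/λ₂ = (m₂v₂)/(m₁v₁)
         = (9.11 × 10^-31 kg × 6.51 × 10^6 m/s) / (6.64 × 10^-27 kg × 2.80 × 10^6 m/s)
         = 3.19 × 10^-4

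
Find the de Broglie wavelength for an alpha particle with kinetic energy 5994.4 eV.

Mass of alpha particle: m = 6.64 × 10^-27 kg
1.86 × 10^-13 m

Using λ = h/√(2mKE):

First convert KE to Joules: KE = 5994.4 eV = 9.604 × 10^-16 J

λ = h/√(2mKE)
λ = (6.626 × 10^-34 J·s) / √(2 × 6.64 × 10^-27 kg × 9.604 × 10^-16 J)
λ = 1.86 × 10^-13 m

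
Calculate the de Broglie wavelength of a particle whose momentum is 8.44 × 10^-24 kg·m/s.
7.85 × 10^-11 m

Using the de Broglie relation λ = h/p:

λ = h/p
λ = (6.626 × 10^-34 J·s) / (8.44 × 10^-24 kg·m/s)
λ = 7.85 × 10^-11 m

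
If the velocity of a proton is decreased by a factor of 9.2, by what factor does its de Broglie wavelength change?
The wavelength increases by a factor of 9.2.

From λ = h/(mv), the wavelength is inversely proportional to velocity:

λ ∝ 1/v

If v → v/9.2, then λ → 9.2λ

When velocity is decreased by a factor of 9.2, the wavelength increases by a factor of 9.2.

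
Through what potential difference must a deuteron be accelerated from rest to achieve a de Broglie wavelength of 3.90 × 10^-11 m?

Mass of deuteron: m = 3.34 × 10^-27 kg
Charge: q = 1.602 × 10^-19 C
2.70 × 10^-1 V

From λ = h/√(2mqV), we solve for V:

λ² = h²/(2mqV)
V = h²/(2mqλ²)
V = (6.626 × 10^-34 J·s)² / (2 × 3.34 × 10^-27 kg × 1.602 × 10^-19 C × (3.90 × 10^-11 m)²)
V = 2.70 × 10^-1 V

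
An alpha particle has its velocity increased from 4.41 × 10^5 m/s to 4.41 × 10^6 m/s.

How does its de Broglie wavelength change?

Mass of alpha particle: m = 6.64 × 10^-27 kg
The wavelength decreases by a factor of 10.

Using λ = h/(mv):

Initial wavelength: λ₁ = h/(mv₁) = 2.26 × 10^-13 m
Final wavelength: λ₂ = h/(mv₂) = 2.26 × 10^-14 m

Since λ ∝ 1/v, when velocity increases by a factor of 10, the wavelength decreases by a factor of 10.

λ₂/λ₁ = v₁/v₂ = 1/10

The wavelength decreases by a factor of 10.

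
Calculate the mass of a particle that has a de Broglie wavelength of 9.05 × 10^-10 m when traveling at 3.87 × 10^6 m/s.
1.89 × 10^-31 kg

From the de Broglie relation λ = h/(mv), we solve for m:

m = h/(λv)
m = (6.626 × 10^-34 J·s) / (9.05 × 10^-10 m × 3.87 × 10^6 m/s)
m = 1.89 × 10^-31 kg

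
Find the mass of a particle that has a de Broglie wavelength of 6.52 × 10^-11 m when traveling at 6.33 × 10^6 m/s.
1.61 × 10^-30 kg

From the de Broglie relation λ = h/(mv), we solve for m:

m = h/(λv)
m = (6.626 × 10^-34 J·s) / (6.52 × 10^-11 m × 6.33 × 10^6 m/s)
m = 1.61 × 10^-30 kg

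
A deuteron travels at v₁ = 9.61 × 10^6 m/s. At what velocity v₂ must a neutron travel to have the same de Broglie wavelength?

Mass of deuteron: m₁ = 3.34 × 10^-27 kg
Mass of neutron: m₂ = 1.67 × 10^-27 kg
v₂ = 1.92 × 10^7 m/s

For equal de Broglie wavelengths: λ₁ = λ₂

h/(m₁v₁) = h/(m₂v₂)
m₁v₁ = m₂v₂
v₂ = v₁ · (m₁/m₂)

v₂ = 9.61 × 10^6 m/s × (3.34 × 10^-27 kg / 1.67 × 10^-27 kg)
v₂ = 1.92 × 10^7 m/s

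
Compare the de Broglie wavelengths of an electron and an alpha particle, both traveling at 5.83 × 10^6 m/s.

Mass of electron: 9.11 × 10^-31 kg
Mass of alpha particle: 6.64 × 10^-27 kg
The electron has the longer wavelength.

Using λ = h/(mv), since both particles have the same velocity, the wavelength depends only on mass.

For electron: λ₁ = h/(m₁v) = 1.25 × 10^-10 m
For alpha particle: λ₂ = h/(m₂v) = 1.71 × 10^-14 m

Since λ ∝ 1/m at constant velocity, the lighter particle has the longer wavelength.

The electron has the longer de Broglie wavelength.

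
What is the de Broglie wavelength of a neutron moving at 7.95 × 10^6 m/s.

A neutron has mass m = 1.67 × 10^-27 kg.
4.99 × 10^-14 m

Using the de Broglie relation λ = h/(mv):

λ = h/(mv)
λ = (6.626 × 10^-34 J·s) / (1.67 × 10^-27 kg × 7.95 × 10^6 m/s)
λ = 4.99 × 10^-14 m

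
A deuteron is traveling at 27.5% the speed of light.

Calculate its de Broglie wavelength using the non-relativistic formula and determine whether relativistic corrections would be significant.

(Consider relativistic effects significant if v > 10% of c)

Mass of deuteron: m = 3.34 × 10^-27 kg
Yes, relativistic corrections are needed.

Using the non-relativistic de Broglie formula λ = h/(mv):

v = 27.5% × c = 8.244 × 10^7 m/s

λ = h/(mv)
λ = (6.626 × 10^-34 J·s) / (3.34 × 10^-27 kg × 8.244 × 10^7 m/s)
λ = 2.41 × 10^-15 m

Since v = 27.5% of c > 10% of c, relativistic corrections ARE significant and the actual wavelength would differ from this non-relativistic estimate.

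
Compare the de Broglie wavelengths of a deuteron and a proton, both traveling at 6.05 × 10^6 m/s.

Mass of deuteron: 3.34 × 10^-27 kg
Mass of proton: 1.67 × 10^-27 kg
The proton has the longer wavelength.

Using λ = h/(mv), since both particles have the same velocity, the wavelength depends only on mass.

For deuteron: λ₁ = h/(m₁v) = 3.28 × 10^-14 m
For proton: λ₂ = h/(m₂v) = 6.56 × 10^-14 m

Since λ ∝ 1/m at constant velocity, the lighter particle has the longer wavelength.

The proton has the longer de Broglie wavelength.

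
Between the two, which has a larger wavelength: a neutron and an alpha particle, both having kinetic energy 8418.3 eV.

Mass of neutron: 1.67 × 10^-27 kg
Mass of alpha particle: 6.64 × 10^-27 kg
The neutron has the longer wavelength.

Using λ = h/√(2mKE):

For neutron: λ₁ = h/√(2m₁KE) = 3.12 × 10^-13 m
For alpha particle: λ₂ = h/√(2m₂KE) = 1.57 × 10^-13 m

Since λ ∝ 1/√m at constant kinetic energy, the lighter particle has the longer wavelength.

The neutron has the longer de Broglie wavelength.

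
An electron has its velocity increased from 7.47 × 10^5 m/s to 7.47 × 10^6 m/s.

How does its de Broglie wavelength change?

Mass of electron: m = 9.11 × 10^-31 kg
The wavelength decreases by a factor of 10.

Using λ = h/(mv):

Initial wavelength: λ₁ = h/(mv₁) = 9.74 × 10^-10 m
Final wavelength: λ₂ = h/(mv₂) = 9.74 × 10^-11 m

Since λ ∝ 1/v, when velocity increases by a factor of 10, the wavelength decreases by a factor of 10.

λ₂/λ₁ = v₁/v₂ = 1/10

The wavelength decreases by a factor of 10.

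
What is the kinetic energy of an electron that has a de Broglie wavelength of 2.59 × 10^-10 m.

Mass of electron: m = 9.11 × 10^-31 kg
3.59 × 10^-18 J (or 22.4 eV)

From λ = h/√(2mKE), we solve for KE:

λ² = h²/(2mKE)
KE = h²/(2mλ²)
KE = (6.626 × 10^-34 J·s)² / (2 × 9.11 × 10^-31 kg × (2.59 × 10^-10 m)²)
KE = 3.59 × 10^-18 J
KE = 22.4 eV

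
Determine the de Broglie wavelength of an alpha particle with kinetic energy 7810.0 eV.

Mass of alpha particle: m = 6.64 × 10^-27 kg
1.63 × 10^-13 m

Using λ = h/√(2mKE):

First convert KE to Joules: KE = 7810.0 eV = 1.251 × 10^-15 J

λ = h/√(2mKE)
λ = (6.626 × 10^-34 J·s) / √(2 × 6.64 × 10^-27 kg × 1.251 × 10^-15 J)
λ = 1.63 × 10^-13 m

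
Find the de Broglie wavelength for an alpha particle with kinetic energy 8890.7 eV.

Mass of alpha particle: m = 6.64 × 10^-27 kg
1.52 × 10^-13 m

Using λ = h/√(2mKE):

First convert KE to Joules: KE = 8890.7 eV = 1.424 × 10^-15 J

λ = h/√(2mKE)
λ = (6.626 × 10^-34 J·s) / √(2 × 6.64 × 10^-27 kg × 1.424 × 10^-15 J)
λ = 1.52 × 10^-13 m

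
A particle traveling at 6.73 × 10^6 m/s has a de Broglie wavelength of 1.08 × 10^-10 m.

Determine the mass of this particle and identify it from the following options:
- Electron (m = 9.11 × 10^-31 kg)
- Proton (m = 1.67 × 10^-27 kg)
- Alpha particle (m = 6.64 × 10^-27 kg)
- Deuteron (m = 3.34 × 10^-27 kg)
The particle is an electron.

From λ = h/(mv), solve for mass:

m = h/(λv)
m = (6.626 × 10^-34 J·s) / (1.08 × 10^-10 m × 6.73 × 10^6 m/s)
m = 9.12 × 10^-31 kg

Comparing with the listed masses, this is closest to an electron.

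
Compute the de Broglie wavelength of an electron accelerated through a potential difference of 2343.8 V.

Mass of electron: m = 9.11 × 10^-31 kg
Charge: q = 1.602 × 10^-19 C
2.53 × 10^-11 m

When a particle is accelerated through voltage V, it gains kinetic energy KE = qV.

The de Broglie wavelength is then λ = h/√(2mqV):

λ = h/√(2mqV)
λ = (6.626 × 10^-34 J·s) / √(2 × 9.11 × 10^-31 kg × 1.602 × 10^-19 C × 2343.8 V)
λ = 2.53 × 10^-11 m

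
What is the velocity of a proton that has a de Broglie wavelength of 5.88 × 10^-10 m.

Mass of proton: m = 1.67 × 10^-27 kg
6.75 × 10^2 m/s

From the de Broglie relation λ = h/(mv), we solve for v:

v = h/(mλ)
v = (6.626 × 10^-34 J·s) / (1.67 × 10^-27 kg × 5.88 × 10^-10 m)
v = 6.75 × 10^2 m/s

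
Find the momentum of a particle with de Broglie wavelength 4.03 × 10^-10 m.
1.64 × 10^-24 kg·m/s

From the de Broglie relation λ = h/p, we solve for p:

p = h/λ
p = (6.626 × 10^-34 J·s) / (4.03 × 10^-10 m)
p = 1.64 × 10^-24 kg·m/s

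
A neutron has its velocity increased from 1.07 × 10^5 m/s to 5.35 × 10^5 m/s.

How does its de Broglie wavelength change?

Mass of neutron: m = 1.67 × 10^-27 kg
The wavelength decreases by a factor of 5.

Using λ = h/(mv):

Initial wavelength: λ₁ = h/(mv₁) = 3.71 × 10^-12 m
Final wavelength: λ₂ = h/(mv₂) = 7.42 × 10^-13 m

Since λ ∝ 1/v, when velocity increases by a factor of 5, the wavelength decreases by a factor of 5.

λ₂/λ₁ = v₁/v₂ = 1/5

The wavelength decreases by a factor of 5.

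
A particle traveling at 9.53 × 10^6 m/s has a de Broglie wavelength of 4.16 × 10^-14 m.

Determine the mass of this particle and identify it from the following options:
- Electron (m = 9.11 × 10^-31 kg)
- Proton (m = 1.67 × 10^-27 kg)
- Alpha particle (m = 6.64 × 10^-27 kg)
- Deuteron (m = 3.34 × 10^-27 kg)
The particle is a proton.

From λ = h/(mv), solve for mass:

m = h/(λv)
m = (6.626 × 10^-34 J·s) / (4.16 × 10^-14 m × 9.53 × 10^6 m/s)
m = 1.67 × 10^-27 kg

Comparing with the listed masses, this is closest to a proton.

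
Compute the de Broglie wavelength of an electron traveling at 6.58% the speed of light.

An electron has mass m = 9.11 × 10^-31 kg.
3.69 × 10^-11 m

Using the de Broglie relation λ = h/(mv):

v = 6.58% × c = 1.973 × 10^7 m/s

λ = h/(mv)
λ = (6.626 × 10^-34 J·s) / (9.11 × 10^-31 kg × 1.973 × 10^7 m/s)
λ = 3.69 × 10^-11 m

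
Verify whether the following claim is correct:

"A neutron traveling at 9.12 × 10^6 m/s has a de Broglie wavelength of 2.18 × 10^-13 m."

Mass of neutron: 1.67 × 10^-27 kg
False

The claim is incorrect.

Using λ = h/(mv):
λ = (6.626 × 10^-34 J·s) / (1.67 × 10^-27 kg × 9.12 × 10^6 m/s)
λ = 4.35 × 10^-14 m

The actual wavelength differs from the claimed 2.18 × 10^-13 m.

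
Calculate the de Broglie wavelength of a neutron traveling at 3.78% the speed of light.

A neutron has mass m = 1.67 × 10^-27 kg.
3.50 × 10^-14 m

Using the de Broglie relation λ = h/(mv):

v = 3.78% × c = 1.133 × 10^7 m/s

λ = h/(mv)
λ = (6.626 × 10^-34 J·s) / (1.67 × 10^-27 kg × 1.133 × 10^7 m/s)
λ = 3.50 × 10^-14 m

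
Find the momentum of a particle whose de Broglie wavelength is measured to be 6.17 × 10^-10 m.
1.07 × 10^-24 kg·m/s

From the de Broglie relation λ = h/p, we solve for p:

p = h/λ
p = (6.626 × 10^-34 J·s) / (6.17 × 10^-10 m)
p = 1.07 × 10^-24 kg·m/s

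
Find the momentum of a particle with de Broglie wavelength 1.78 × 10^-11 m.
3.72 × 10^-23 kg·m/s

From the de Broglie relation λ = h/p, we solve for p:

p = h/λ
p = (6.626 × 10^-34 J·s) / (1.78 × 10^-11 m)
p = 3.72 × 10^-23 kg·m/s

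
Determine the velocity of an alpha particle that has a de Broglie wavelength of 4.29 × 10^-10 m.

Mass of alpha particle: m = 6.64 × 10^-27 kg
2.33 × 10^2 m/s

From the de Broglie relation λ = h/(mv), we solve for v:

v = h/(mλ)
v = (6.626 × 10^-34 J·s) / (6.64 × 10^-27 kg × 4.29 × 10^-10 m)
v = 2.33 × 10^2 m/s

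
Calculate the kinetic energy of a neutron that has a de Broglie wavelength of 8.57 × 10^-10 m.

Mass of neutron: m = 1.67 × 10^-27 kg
1.79 × 10^-22 J (or 1.12 × 10^-3 eV)

From λ = h/√(2mKE), we solve for KE:

λ² = h²/(2mKE)
KE = h²/(2mλ²)
KE = (6.626 × 10^-34 J·s)² / (2 × 1.67 × 10^-27 kg × (8.57 × 10^-10 m)²)
KE = 1.79 × 10^-22 J
KE = 1.12 × 10^-3 eV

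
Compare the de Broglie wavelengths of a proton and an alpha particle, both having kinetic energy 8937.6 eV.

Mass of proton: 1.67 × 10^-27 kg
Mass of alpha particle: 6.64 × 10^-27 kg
The proton has the longer wavelength.

Using λ = h/√(2mKE):

For proton: λ₁ = h/√(2m₁KE) = 3.03 × 10^-13 m
For alpha particle: λ₂ = h/√(2m₂KE) = 1.52 × 10^-13 m

Since λ ∝ 1/√m at constant kinetic energy, the lighter particle has the longer wavelength.

The proton has the longer de Broglie wavelength.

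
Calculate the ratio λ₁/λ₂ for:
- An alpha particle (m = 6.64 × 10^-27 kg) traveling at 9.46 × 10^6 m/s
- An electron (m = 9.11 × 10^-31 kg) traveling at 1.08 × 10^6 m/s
λ₁/λ₂ = 1.57 × 10^-5

Using λ = h/(mv):

λ₁ = h/(m₁v₁) = 1.05 × 10^-14 m
λ₂ = h/(m₂v₂) = 6.73 × 10^-10 m

Ratio λ₁/λ₂ = (m₂v₂)/(m₁v₁)
         = (9.11 × 10^-31 kg × 1.08 × 10^6 m/s) / (6.64 × 10^-27 kg × 9.46 × 10^6 m/s)
         = 1.57 × 10^-5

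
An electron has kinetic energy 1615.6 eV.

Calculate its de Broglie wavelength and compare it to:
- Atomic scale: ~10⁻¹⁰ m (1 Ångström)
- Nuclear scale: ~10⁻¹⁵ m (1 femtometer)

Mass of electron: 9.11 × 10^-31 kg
λ = 3.05 × 10^-11 m, which is between nuclear and atomic scales.

Using λ = h/√(2mKE):

KE = 1615.6 eV = 2.588 × 10^-16 J

λ = h/√(2mKE)
λ = (6.626 × 10^-34 J·s) / √(2 × 9.11 × 10^-31 kg × 2.588 × 10^-16 J)
λ = 3.05 × 10^-11 m

Comparison:
- Atomic scale (10⁻¹⁰ m): λ is 0.31× this size
- Nuclear scale (10⁻¹⁵ m): λ is 3.1e+04× this size

The wavelength is between nuclear and atomic scales.

This wavelength is appropriate for probing atomic structure but too large for nuclear physics experiments.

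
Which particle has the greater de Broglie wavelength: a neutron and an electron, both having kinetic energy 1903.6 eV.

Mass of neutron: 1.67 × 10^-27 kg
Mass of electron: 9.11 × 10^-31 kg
The electron has the longer wavelength.

Using λ = h/√(2mKE):

For neutron: λ₁ = h/√(2m₁KE) = 6.57 × 10^-13 m
For electron: λ₂ = h/√(2m₂KE) = 2.81 × 10^-11 m

Since λ ∝ 1/√m at constant kinetic energy, the lighter particle has the longer wavelength.

The electron has the longer de Broglie wavelength.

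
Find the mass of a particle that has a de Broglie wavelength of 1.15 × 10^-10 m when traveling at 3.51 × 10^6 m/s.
1.64 × 10^-30 kg

From the de Broglie relation λ = h/(mv), we solve for m:

m = h/(λv)
m = (6.626 × 10^-34 J·s) / (1.15 × 10^-10 m × 3.51 × 10^6 m/s)
m = 1.64 × 10^-30 kg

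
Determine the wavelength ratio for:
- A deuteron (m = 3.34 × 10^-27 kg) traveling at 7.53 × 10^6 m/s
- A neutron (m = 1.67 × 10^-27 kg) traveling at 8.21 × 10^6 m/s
λ₁/λ₂ = 0.545

Using λ = h/(mv):

λ₁ = h/(m₁v₁) = 2.63 × 10^-14 m
λ₂ = h/(m₂v₂) = 4.83 × 10^-14 m

Ratio λ₁/λ₂ = (m₂v₂)/(m₁v₁)
         = (1.67 × 10^-27 kg × 8.21 × 10^6 m/s) / (3.34 × 10^-27 kg × 7.53 × 10^6 m/s)
         = 0.545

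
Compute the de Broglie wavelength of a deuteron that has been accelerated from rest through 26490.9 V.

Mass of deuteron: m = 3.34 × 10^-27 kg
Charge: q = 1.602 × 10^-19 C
1.24 × 10^-13 m

When a particle is accelerated through voltage V, it gains kinetic energy KE = qV.

The de Broglie wavelength is then λ = h/√(2mqV):

λ = h/√(2mqV)
λ = (6.626 × 10^-34 J·s) / √(2 × 3.34 × 10^-27 kg × 1.602 × 10^-19 C × 26490.9 V)
λ = 1.24 × 10^-13 m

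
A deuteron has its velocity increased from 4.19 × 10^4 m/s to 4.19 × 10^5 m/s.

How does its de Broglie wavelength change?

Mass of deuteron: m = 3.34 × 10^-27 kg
The wavelength decreases by a factor of 10.

Using λ = h/(mv):

Initial wavelength: λ₁ = h/(mv₁) = 4.73 × 10^-12 m
Final wavelength: λ₂ = h/(mv₂) = 4.73 × 10^-13 m

Since λ ∝ 1/v, when velocity increases by a factor of 10, the wavelength decreases by a factor of 10.

λ₂/λ₁ = v₁/v₂ = 1/10

The wavelength decreases by a factor of 10.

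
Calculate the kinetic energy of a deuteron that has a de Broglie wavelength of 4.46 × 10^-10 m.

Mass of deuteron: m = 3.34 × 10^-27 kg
3.30 × 10^-22 J (or 2.06 × 10^-3 eV)

From λ = h/√(2mKE), we solve for KE:

λ² = h²/(2mKE)
KE = h²/(2mλ²)
KE = (6.626 × 10^-34 J·s)² / (2 × 3.34 × 10^-27 kg × (4.46 × 10^-10 m)²)
KE = 3.30 × 10^-22 J
KE = 2.06 × 10^-3 eV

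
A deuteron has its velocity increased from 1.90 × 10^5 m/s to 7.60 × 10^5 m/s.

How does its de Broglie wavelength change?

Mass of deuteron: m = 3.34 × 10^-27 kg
The wavelength decreases by a factor of 4.

Using λ = h/(mv):

Initial wavelength: λ₁ = h/(mv₁) = 1.04 × 10^-12 m
Final wavelength: λ₂ = h/(mv₂) = 2.61 × 10^-13 m

Since λ ∝ 1/v, when velocity increases by a factor of 4, the wavelength decreases by a factor of 4.

λ₂/λ₁ = v₁/v₂ = 1/4

The wavelength decreases by a factor of 4.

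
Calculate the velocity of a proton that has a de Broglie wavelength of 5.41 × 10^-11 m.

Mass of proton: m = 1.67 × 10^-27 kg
7.33 × 10^3 m/s

From the de Broglie relation λ = h/(mv), we solve for v:

v = h/(mλ)
v = (6.626 × 10^-34 J·s) / (1.67 × 10^-27 kg × 5.41 × 10^-11 m)
v = 7.33 × 10^3 m/s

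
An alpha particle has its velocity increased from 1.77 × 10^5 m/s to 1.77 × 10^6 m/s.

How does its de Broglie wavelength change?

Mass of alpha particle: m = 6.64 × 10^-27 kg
The wavelength decreases by a factor of 10.

Using λ = h/(mv):

Initial wavelength: λ₁ = h/(mv₁) = 5.64 × 10^-13 m
Final wavelength: λ₂ = h/(mv₂) = 5.64 × 10^-14 m

Since λ ∝ 1/v, when velocity increases by a factor of 10, the wavelength decreases by a factor of 10.

λ₂/λ₁ = v₁/v₂ = 1/10

The wavelength decreases by a factor of 10.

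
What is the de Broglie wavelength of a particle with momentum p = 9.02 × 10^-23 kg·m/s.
7.35 × 10^-12 m

Using the de Broglie relation λ = h/p:

λ = h/p
λ = (6.626 × 10^-34 J·s) / (9.02 × 10^-23 kg·m/s)
λ = 7.35 × 10^-12 m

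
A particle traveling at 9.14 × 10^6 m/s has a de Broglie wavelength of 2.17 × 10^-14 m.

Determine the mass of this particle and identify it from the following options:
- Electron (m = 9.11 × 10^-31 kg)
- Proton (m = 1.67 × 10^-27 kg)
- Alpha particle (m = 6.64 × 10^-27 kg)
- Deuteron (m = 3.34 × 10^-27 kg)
The particle is a deuteron.

From λ = h/(mv), solve for mass:

m = h/(λv)
m = (6.626 × 10^-34 J·s) / (2.17 × 10^-14 m × 9.14 × 10^6 m/s)
m = 3.34 × 10^-27 kg

Comparing with the listed masses, this is closest to a deuteron.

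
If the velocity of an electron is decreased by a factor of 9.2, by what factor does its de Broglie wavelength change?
The wavelength increases by a factor of 9.2.

From λ = h/(mv), the wavelength is inversely proportional to velocity:

λ ∝ 1/v

If v → v/9.2, then λ → 9.2λ

When velocity is decreased by a factor of 9.2, the wavelength increases by a factor of 9.2.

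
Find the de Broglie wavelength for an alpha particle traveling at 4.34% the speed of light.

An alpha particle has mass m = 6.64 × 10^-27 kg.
7.67 × 10^-15 m

Using the de Broglie relation λ = h/(mv):

v = 4.34% × c = 1.301 × 10^7 m/s

λ = h/(mv)
λ = (6.626 × 10^-34 J·s) / (6.64 × 10^-27 kg × 1.301 × 10^7 m/s)
λ = 7.67 × 10^-15 m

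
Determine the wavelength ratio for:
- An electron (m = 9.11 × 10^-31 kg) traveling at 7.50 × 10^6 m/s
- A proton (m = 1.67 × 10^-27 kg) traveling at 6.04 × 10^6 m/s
λ₁/λ₂ = 1.48 × 10^3

Using λ = h/(mv):

λ₁ = h/(m₁v₁) = 9.70 × 10^-11 m
λ₂ = h/(m₂v₂) = 6.57 × 10^-14 m

Ratio λ₁/λ₂ = (m₂v₂)/(m₁v₁)
         = (1.67 × 10^-27 kg × 6.04 × 10^6 m/s) / (9.11 × 10^-31 kg × 7.50 × 10^6 m/s)
         = 1.48 × 10^3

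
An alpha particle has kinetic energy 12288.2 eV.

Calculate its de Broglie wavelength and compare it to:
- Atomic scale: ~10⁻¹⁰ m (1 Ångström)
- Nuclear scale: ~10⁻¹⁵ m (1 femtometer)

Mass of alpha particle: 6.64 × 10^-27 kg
λ = 1.30 × 10^-13 m, which is between nuclear and atomic scales.

Using λ = h/√(2mKE):

KE = 12288.2 eV = 1.969 × 10^-15 J

λ = h/√(2mKE)
λ = (6.626 × 10^-34 J·s) / √(2 × 6.64 × 10^-27 kg × 1.969 × 10^-15 J)
λ = 1.30 × 10^-13 m

Comparison:
- Atomic scale (10⁻¹⁰ m): λ is 0.0013× this size
- Nuclear scale (10⁻¹⁵ m): λ is 1.3e+02× this size

The wavelength is between nuclear and atomic scales.

This wavelength is appropriate for probing atomic structure but too large for nuclear physics experiments.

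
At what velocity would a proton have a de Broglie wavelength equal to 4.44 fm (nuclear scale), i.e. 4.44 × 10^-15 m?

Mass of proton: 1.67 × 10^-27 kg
8.94 × 10^7 m/s

From λ = h/(mv), solve for v:

v = h/(mλ)
v = (6.626 × 10^-34 J·s) / (1.67 × 10^-27 kg × 4.44 × 10^-15 m)
v = 8.94 × 10^7 m/s

Note: This velocity is 29.8% of the speed of light, so relativistic corrections would be needed for a more accurate calculation.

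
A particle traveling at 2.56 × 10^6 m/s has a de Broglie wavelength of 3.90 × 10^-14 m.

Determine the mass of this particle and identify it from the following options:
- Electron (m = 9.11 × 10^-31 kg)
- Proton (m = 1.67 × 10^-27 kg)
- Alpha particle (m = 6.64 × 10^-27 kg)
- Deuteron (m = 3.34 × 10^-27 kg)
The particle is an alpha particle.

From λ = h/(mv), solve for mass:

m = h/(λv)
m = (6.626 × 10^-34 J·s) / (3.90 × 10^-14 m × 2.56 × 10^6 m/s)
m = 6.64 × 10^-27 kg

Comparing with the listed masses, this is closest to an alpha particle.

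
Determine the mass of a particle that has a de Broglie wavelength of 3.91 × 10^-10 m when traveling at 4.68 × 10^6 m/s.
3.62 × 10^-31 kg

From the de Broglie relation λ = h/(mv), we solve for m:

m = h/(λv)
m = (6.626 × 10^-34 J·s) / (3.91 × 10^-10 m × 4.68 × 10^6 m/s)
m = 3.62 × 10^-31 kg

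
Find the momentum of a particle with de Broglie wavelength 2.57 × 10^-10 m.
2.58 × 10^-24 kg·m/s

From the de Broglie relation λ = h/p, we solve for p:

p = h/λ
p = (6.626 × 10^-34 J·s) / (2.57 × 10^-10 m)
p = 2.58 × 10^-24 kg·m/s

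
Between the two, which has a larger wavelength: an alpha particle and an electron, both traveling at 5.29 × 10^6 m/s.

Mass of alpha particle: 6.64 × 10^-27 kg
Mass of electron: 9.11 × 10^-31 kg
The electron has the longer wavelength.

Using λ = h/(mv), since both particles have the same velocity, the wavelength depends only on mass.

For alpha particle: λ₁ = h/(m₁v) = 1.89 × 10^-14 m
For electron: λ₂ = h/(m₂v) = 1.37 × 10^-10 m

Since λ ∝ 1/m at constant velocity, the lighter particle has the longer wavelength.

The electron has the longer de Broglie wavelength.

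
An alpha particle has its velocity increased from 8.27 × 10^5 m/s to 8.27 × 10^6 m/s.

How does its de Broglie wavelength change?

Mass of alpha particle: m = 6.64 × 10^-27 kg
The wavelength decreases by a factor of 10.

Using λ = h/(mv):

Initial wavelength: λ₁ = h/(mv₁) = 1.21 × 10^-13 m
Final wavelength: λ₂ = h/(mv₂) = 1.21 × 10^-14 m

Since λ ∝ 1/v, when velocity increases by a factor of 10, the wavelength decreases by a factor of 10.

λ₂/λ₁ = v₁/v₂ = 1/10

The wavelength decreases by a factor of 10.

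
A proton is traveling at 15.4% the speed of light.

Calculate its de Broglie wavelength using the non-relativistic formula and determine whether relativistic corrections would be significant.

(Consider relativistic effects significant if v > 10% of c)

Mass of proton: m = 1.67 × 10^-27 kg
Yes, relativistic corrections are needed.

Using the non-relativistic de Broglie formula λ = h/(mv):

v = 15.4% × c = 4.617 × 10^7 m/s

λ = h/(mv)
λ = (6.626 × 10^-34 J·s) / (1.67 × 10^-27 kg × 4.617 × 10^7 m/s)
λ = 8.59 × 10^-15 m

Since v = 15.4% of c > 10% of c, relativistic corrections ARE significant and the actual wavelength would differ from this non-relativistic estimate.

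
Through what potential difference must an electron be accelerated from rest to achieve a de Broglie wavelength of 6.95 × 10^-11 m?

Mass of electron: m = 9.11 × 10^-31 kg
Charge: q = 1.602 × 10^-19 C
311 V

From λ = h/√(2mqV), we solve for V:

λ² = h²/(2mqV)
V = h²/(2mqλ²)
V = (6.626 × 10^-34 J·s)² / (2 × 9.11 × 10^-31 kg × 1.602 × 10^-19 C × (6.95 × 10^-11 m)²)
V = 311 V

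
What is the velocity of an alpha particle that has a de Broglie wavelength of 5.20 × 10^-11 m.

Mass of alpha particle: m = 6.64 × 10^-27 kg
1.92 × 10^3 m/s

From the de Broglie relation λ = h/(mv), we solve for v:

v = h/(mλ)
v = (6.626 × 10^-34 J·s) / (6.64 × 10^-27 kg × 5.20 × 10^-11 m)
v = 1.92 × 10^3 m/s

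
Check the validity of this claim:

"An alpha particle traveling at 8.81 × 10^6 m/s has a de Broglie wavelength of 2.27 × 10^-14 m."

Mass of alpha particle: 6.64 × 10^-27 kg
False

The claim is incorrect.

Using λ = h/(mv):
λ = (6.626 × 10^-34 J·s) / (6.64 × 10^-27 kg × 8.81 × 10^6 m/s)
λ = 1.13 × 10^-14 m

The actual wavelength differs from the claimed 2.27 × 10^-14 m.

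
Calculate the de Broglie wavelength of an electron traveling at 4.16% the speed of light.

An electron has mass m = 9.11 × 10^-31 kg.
5.83 × 10^-11 m

Using the de Broglie relation λ = h/(mv):

v = 4.16% × c = 1.247 × 10^7 m/s

λ = h/(mv)
λ = (6.626 × 10^-34 J·s) / (9.11 × 10^-31 kg × 1.247 × 10^7 m/s)
λ = 5.83 × 10^-11 m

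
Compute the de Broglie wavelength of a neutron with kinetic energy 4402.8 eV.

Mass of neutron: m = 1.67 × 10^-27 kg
4.32 × 10^-13 m

Using λ = h/√(2mKE):

First convert KE to Joules: KE = 4402.8 eV = 7.054 × 10^-16 J

λ = h/√(2mKE)
λ = (6.626 × 10^-34 J·s) / √(2 × 1.67 × 10^-27 kg × 7.054 × 10^-16 J)
λ = 4.32 × 10^-13 m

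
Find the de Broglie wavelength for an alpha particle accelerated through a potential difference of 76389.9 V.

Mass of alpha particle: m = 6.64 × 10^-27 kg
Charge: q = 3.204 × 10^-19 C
3.68 × 10^-14 m

When a particle is accelerated through voltage V, it gains kinetic energy KE = qV.

The de Broglie wavelength is then λ = h/√(2mqV):

λ = h/√(2mqV)
λ = (6.626 × 10^-34 J·s) / √(2 × 6.64 × 10^-27 kg × 3.204 × 10^-19 C × 76389.9 V)
λ = 3.68 × 10^-14 m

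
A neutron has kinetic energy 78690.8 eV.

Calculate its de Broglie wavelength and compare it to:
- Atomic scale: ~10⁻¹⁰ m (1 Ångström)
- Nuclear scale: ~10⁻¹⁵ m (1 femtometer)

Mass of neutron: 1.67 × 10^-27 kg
λ = 1.02 × 10^-13 m, which is between nuclear and atomic scales.

Using λ = h/√(2mKE):

KE = 78690.8 eV = 1.261 × 10^-14 J

λ = h/√(2mKE)
λ = (6.626 × 10^-34 J·s) / √(2 × 1.67 × 10^-27 kg × 1.261 × 10^-14 J)
λ = 1.02 × 10^-13 m

Comparison:
- Atomic scale (10⁻¹⁰ m): λ is 0.001× this size
- Nuclear scale (10⁻¹⁵ m): λ is 1e+02× this size

The wavelength is between nuclear and atomic scales.

This wavelength is appropriate for probing atomic structure but too large for nuclear physics experiments.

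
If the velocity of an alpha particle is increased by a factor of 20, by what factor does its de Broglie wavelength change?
The wavelength decreases by a factor of 20.

From λ = h/(mv), the wavelength is inversely proportional to velocity:

λ ∝ 1/v

If v → 20v, then λ → λ/20

When velocity is increased by a factor of 20, the wavelength decreases by a factor of 20.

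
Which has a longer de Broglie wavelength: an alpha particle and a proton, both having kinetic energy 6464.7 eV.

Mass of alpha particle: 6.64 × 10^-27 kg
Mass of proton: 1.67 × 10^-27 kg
The proton has the longer wavelength.

Using λ = h/√(2mKE):

For alpha particle: λ₁ = h/√(2m₁KE) = 1.79 × 10^-13 m
For proton: λ₂ = h/√(2m₂KE) = 3.56 × 10^-13 m

Since λ ∝ 1/√m at constant kinetic energy, the lighter particle has the longer wavelength.

The proton has the longer de Broglie wavelength.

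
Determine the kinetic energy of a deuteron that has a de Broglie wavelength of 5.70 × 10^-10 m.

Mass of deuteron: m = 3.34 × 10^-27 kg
2.02 × 10^-22 J (or 1.26 × 10^-3 eV)

From λ = h/√(2mKE), we solve for KE:

λ² = h²/(2mKE)
KE = h²/(2mλ²)
KE = (6.626 × 10^-34 J·s)² / (2 × 3.34 × 10^-27 kg × (5.70 × 10^-10 m)²)
KE = 2.02 × 10^-22 J
KE = 1.26 × 10^-3 eV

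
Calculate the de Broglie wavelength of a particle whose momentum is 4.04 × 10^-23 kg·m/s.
1.64 × 10^-11 m

Using the de Broglie relation λ = h/p:

λ = h/p
λ = (6.626 × 10^-34 J·s) / (4.04 × 10^-23 kg·m/s)
λ = 1.64 × 10^-11 m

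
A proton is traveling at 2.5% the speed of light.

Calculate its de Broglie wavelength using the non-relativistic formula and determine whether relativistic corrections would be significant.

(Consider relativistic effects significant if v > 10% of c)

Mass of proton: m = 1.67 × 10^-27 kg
No, relativistic corrections are not needed.

Using the non-relativistic de Broglie formula λ = h/(mv):

v = 2.5% × c = 7.495 × 10^6 m/s

λ = h/(mv)
λ = (6.626 × 10^-34 J·s) / (1.67 × 10^-27 kg × 7.495 × 10^6 m/s)
λ = 5.29 × 10^-14 m

Since v = 2.5% of c < 10% of c, relativistic corrections are NOT significant and this non-relativistic result is a good approximation.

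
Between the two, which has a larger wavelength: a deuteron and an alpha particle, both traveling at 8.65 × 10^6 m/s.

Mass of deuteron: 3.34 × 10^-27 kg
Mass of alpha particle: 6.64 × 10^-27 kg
The deuteron has the longer wavelength.

Using λ = h/(mv), since both particles have the same velocity, the wavelength depends only on mass.

For deuteron: λ₁ = h/(m₁v) = 2.29 × 10^-14 m
For alpha particle: λ₂ = h/(m₂v) = 1.15 × 10^-14 m

Since λ ∝ 1/m at constant velocity, the lighter particle has the longer wavelength.

The deuteron has the longer de Broglie wavelength.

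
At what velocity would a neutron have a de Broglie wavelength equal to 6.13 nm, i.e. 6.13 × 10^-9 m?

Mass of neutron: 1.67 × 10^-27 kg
6.47 × 10^1 m/s

From λ = h/(mv), solve for v:

v = h/(mλ)
v = (6.626 × 10^-34 J·s) / (1.67 × 10^-27 kg × 6.13 × 10^-9 m)
v = 6.47 × 10^1 m/s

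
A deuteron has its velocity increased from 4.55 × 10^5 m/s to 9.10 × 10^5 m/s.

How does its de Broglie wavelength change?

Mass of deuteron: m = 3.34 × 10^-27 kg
The wavelength decreases by a factor of 2.

Using λ = h/(mv):

Initial wavelength: λ₁ = h/(mv₁) = 4.36 × 10^-13 m
Final wavelength: λ₂ = h/(mv₂) = 2.18 × 10^-13 m

Since λ ∝ 1/v, when velocity increases by a factor of 2, the wavelength decreases by a factor of 2.

λ₂/λ₁ = v₁/v₂ = 1/2

The wavelength decreases by a factor of 2.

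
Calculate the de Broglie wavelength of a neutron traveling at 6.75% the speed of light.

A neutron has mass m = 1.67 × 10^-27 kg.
1.96 × 10^-14 m

Using the de Broglie relation λ = h/(mv):

v = 6.75% × c = 2.024 × 10^7 m/s

λ = h/(mv)
λ = (6.626 × 10^-34 J·s) / (1.67 × 10^-27 kg × 2.024 × 10^7 m/s)
λ = 1.96 × 10^-14 m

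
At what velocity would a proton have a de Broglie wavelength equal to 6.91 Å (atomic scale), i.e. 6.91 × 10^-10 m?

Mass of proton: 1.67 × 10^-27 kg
5.74 × 10^2 m/s

From λ = h/(mv), solve for v:

v = h/(mλ)
v = (6.626 × 10^-34 J·s) / (1.67 × 10^-27 kg × 6.91 × 10^-10 m)
v = 5.74 × 10^2 m/s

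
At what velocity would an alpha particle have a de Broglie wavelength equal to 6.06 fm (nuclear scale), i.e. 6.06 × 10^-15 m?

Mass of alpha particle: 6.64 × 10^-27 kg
1.65 × 10^7 m/s

From λ = h/(mv), solve for v:

v = h/(mλ)
v = (6.626 × 10^-34 J·s) / (6.64 × 10^-27 kg × 6.06 × 10^-15 m)
v = 1.65 × 10^7 m/s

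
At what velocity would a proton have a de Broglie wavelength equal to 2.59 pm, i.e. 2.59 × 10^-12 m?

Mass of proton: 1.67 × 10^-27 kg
1.53 × 10^5 m/s

From λ = h/(mv), solve for v:

v = h/(mλ)
v = (6.626 × 10^-34 J·s) / (1.67 × 10^-27 kg × 2.59 × 10^-12 m)
v = 1.53 × 10^5 m/s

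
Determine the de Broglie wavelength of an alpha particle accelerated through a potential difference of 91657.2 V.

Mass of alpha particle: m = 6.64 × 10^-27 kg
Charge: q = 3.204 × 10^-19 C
3.36 × 10^-14 m

When a particle is accelerated through voltage V, it gains kinetic energy KE = qV.

The de Broglie wavelength is then λ = h/√(2mqV):

λ = h/√(2mqV)
λ = (6.626 × 10^-34 J·s) / √(2 × 6.64 × 10^-27 kg × 3.204 × 10^-19 C × 91657.2 V)
λ = 3.36 × 10^-14 m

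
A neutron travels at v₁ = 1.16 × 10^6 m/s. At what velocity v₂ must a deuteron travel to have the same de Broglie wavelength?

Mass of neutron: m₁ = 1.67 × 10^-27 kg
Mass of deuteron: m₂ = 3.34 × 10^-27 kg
v₂ = 5.80 × 10^5 m/s

For equal de Broglie wavelengths: λ₁ = λ₂

h/(m₁v₁) = h/(m₂v₂)
m₁v₁ = m₂v₂
v₂ = v₁ · (m₁/m₂)

v₂ = 1.16 × 10^6 m/s × (1.67 × 10^-27 kg / 3.34 × 10^-27 kg)
v₂ = 5.80 × 10^5 m/s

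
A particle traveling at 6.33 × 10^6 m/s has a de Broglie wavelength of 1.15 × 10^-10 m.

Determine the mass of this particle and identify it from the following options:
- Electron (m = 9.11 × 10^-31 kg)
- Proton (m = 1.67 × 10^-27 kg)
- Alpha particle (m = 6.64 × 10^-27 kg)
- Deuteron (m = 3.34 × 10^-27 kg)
The particle is an electron.

From λ = h/(mv), solve for mass:

m = h/(λv)
m = (6.626 × 10^-34 J·s) / (1.15 × 10^-10 m × 6.33 × 10^6 m/s)
m = 9.10 × 10^-31 kg

Comparing with the listed masses, this is closest to an electron.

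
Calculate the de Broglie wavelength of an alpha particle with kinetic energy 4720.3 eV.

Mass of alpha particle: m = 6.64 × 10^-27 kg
2.09 × 10^-13 m

Using λ = h/√(2mKE):

First convert KE to Joules: KE = 4720.3 eV = 7.563 × 10^-16 J

λ = h/√(2mKE)
λ = (6.626 × 10^-34 J·s) / √(2 × 6.64 × 10^-27 kg × 7.563 × 10^-16 J)
λ = 2.09 × 10^-13 m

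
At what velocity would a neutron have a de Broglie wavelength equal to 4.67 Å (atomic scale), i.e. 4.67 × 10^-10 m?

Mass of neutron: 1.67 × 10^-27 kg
8.50 × 10^2 m/s

From λ = h/(mv), solve for v:

v = h/(mλ)
v = (6.626 × 10^-34 J·s) / (1.67 × 10^-27 kg × 4.67 × 10^-10 m)
v = 8.50 × 10^2 m/s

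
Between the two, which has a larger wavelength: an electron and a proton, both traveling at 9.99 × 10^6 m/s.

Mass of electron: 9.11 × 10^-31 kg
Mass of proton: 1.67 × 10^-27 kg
The electron has the longer wavelength.

Using λ = h/(mv), since both particles have the same velocity, the wavelength depends only on mass.

For electron: λ₁ = h/(m₁v) = 7.28 × 10^-11 m
For proton: λ₂ = h/(m₂v) = 3.97 × 10^-14 m

Since λ ∝ 1/m at constant velocity, the lighter particle has the longer wavelength.

The electron has the longer de Broglie wavelength.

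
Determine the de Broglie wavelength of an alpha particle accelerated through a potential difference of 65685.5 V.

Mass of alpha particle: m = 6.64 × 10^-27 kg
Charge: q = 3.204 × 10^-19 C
3.96 × 10^-14 m

When a particle is accelerated through voltage V, it gains kinetic energy KE = qV.

The de Broglie wavelength is then λ = h/√(2mqV):

λ = h/√(2mqV)
λ = (6.626 × 10^-34 J·s) / √(2 × 6.64 × 10^-27 kg × 3.204 × 10^-19 C × 65685.5 V)
λ = 3.96 × 10^-14 m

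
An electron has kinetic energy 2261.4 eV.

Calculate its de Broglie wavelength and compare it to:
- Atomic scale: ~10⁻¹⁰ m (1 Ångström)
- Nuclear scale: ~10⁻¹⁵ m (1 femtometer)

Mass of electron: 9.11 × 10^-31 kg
λ = 2.58 × 10^-11 m, which is between nuclear and atomic scales.

Using λ = h/√(2mKE):

KE = 2261.4 eV = 3.623 × 10^-16 J

λ = h/√(2mKE)
λ = (6.626 × 10^-34 J·s) / √(2 × 9.11 × 10^-31 kg × 3.623 × 10^-16 J)
λ = 2.58 × 10^-11 m

Comparison:
- Atomic scale (10⁻¹⁰ m): λ is 0.26× this size
- Nuclear scale (10⁻¹⁵ m): λ is 2.6e+04× this size

The wavelength is between nuclear and atomic scales.

This wavelength is appropriate for probing atomic structure but too large for nuclear physics experiments.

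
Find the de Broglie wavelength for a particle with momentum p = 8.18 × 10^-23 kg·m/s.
8.10 × 10^-12 m

Using the de Broglie relation λ = h/p:

λ = h/p
λ = (6.626 × 10^-34 J·s) / (8.18 × 10^-23 kg·m/s)
λ = 8.10 × 10^-12 m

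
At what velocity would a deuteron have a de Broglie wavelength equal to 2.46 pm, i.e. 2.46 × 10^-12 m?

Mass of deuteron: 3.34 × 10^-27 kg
8.06 × 10^4 m/s

From λ = h/(mv), solve for v:

v = h/(mλ)
v = (6.626 × 10^-34 J·s) / (3.34 × 10^-27 kg × 2.46 × 10^-12 m)
v = 8.06 × 10^4 m/s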